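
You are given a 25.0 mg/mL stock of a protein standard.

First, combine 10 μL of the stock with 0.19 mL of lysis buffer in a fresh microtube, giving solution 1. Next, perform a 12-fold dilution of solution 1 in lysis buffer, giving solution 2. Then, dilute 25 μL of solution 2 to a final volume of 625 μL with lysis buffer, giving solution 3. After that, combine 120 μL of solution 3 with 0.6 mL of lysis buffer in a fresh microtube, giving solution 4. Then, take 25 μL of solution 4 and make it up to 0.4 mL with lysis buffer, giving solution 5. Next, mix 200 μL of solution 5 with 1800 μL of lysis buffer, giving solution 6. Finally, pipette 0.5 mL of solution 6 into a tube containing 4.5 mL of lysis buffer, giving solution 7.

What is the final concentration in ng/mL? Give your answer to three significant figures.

0.434 ng/mL

Step 1: 10 μL + 0.19 mL = 200 μL total → factor 200/10 = 20
Step 2: 12-fold → factor 12
Step 3: 25 μL brought to 625 μL → factor 625/25 = 25
Step 4: 120 μL + 0.6 mL = 720 μL total → factor 720/120 = 6
Step 5: 25 μL brought to 0.4 mL → factor 400/25 = 16
Step 6: 200 μL + 1800 μL = 2000 μL total → factor 2000/200 = 10
Step 7: 0.5 mL + 4.5 mL = 5 mL total → factor 5/0.5 = 10
Overall dilution factor = 20 × 12 × 25 × 6 × 16 × 10 × 10 = 5.76 × 10^7
Final = 25.0 mg/mL / 5.76 × 10^7 = 4.340 × 10^-7 mg/mL = 0.434 ng/mL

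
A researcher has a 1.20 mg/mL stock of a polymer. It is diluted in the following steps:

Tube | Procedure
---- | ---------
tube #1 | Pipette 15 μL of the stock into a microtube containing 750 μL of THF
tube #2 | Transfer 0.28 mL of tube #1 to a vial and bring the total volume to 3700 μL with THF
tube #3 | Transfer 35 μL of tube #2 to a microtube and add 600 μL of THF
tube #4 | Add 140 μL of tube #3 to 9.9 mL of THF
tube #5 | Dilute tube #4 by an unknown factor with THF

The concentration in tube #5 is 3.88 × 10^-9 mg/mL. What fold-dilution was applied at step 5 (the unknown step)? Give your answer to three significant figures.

Step 1: 15 μL + 750 μL = 765 μL total → factor 765/15 = 51
Step 2: 0.28 mL brought to 3700 μL → factor 3.7/0.28 = 13.214
Step 3: 35 μL + 600 μL = 635 μL total → factor 635/35 = 18.143
Step 4: 140 μL + 9.9 mL = 10040 μL total → factor 10040/140 = 71.714
Step 5: unknown factor x
Product of known-step factors = 8.7685 × 10^5
Overall factor = 1.20 mg/mL / (3.88 × 10^-9 mg/mL) = 3.0928 × 10^8
x = 3.0928 × 10^8 / 8.7685 × 10^5 = 353

353-fold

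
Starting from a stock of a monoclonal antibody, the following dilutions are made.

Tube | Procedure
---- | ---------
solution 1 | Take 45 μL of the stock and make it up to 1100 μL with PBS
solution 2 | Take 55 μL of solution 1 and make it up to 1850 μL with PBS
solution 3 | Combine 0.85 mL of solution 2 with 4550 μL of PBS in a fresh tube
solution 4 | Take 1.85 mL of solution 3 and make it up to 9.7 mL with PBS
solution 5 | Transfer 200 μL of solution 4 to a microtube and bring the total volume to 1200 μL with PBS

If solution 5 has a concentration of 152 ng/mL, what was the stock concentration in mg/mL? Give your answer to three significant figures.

Step 1: 45 μL brought to 1100 μL → factor 1100/45 = 24.444
Step 2: 55 μL brought to 1850 μL → factor 1850/55 = 33.636
Step 3: 0.85 mL + 4550 μL = 5.4 mL total → factor 5.4/0.85 = 6.3529
Step 4: 1.85 mL brought to 9.7 mL → factor 9.7/1.85 = 5.2432
Step 5: 200 μL brought to 1200 μL → factor 1200/200 = 6
Overall dilution factor = 24.444 × 33.636 × 6.3529 × 5.2432 × 6 = 1.6433 × 10^5
Stock = 152 ng/mL × 1.6433 × 10^5 = 2.498 × 10^7 ng/mL = 25.0 mg/mL

25.0 mg/mL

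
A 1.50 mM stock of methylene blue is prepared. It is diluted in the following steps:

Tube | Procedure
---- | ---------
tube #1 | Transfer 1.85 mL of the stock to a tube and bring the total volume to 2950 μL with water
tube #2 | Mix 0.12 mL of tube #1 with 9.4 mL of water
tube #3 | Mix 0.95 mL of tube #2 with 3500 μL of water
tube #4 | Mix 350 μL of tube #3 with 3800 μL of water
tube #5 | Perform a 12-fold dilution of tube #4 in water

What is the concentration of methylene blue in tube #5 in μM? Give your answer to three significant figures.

Step 1: 1.85 mL brought to 2950 μL → factor 2.95/1.85 = 1.5946
Step 2: 0.12 mL + 9.4 mL = 9.52 mL total → factor 9.52/0.12 = 79.333
Step 3: 0.95 mL + 3500 μL = 4.45 mL total → factor 4.45/0.95 = 4.6842
Step 4: 350 μL + 3800 μL = 4150 μL total → factor 4150/350 = 11.857
Step 5: 12-fold → factor 12
Overall dilution factor = 1.5946 × 79.333 × 4.6842 × 11.857 × 12 = 84315
Final = 1.50 mM / 84315 = 1.779 × 10^-5 mM = 0.0178 μM

0.0178 μM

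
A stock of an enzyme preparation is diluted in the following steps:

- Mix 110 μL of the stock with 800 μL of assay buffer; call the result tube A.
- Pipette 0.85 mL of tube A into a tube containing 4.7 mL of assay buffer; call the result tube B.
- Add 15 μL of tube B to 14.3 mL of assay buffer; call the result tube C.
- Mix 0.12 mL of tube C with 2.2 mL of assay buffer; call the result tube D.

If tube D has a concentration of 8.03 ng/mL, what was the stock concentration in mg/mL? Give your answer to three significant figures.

8.00 mg/mL

Step 1: 110 μL + 800 μL = 910 μL total → factor 910/110 = 8.2727
Step 2: 0.85 mL + 4.7 mL = 5.55 mL total → factor 5.55/0.85 = 6.5294
Step 3: 15 μL + 14.3 mL = 14315 μL total → factor 14315/15 = 954.33
Step 4: 0.12 mL + 2.2 mL = 2.32 mL total → factor 2.32/0.12 = 19.333
Overall dilution factor = 8.2727 × 6.5294 × 954.33 × 19.333 = 9.9662 × 10^5
Stock = 8.03 ng/mL × 9.9662 × 10^5 = 8.003 × 10^6 ng/mL = 8.00 mg/mL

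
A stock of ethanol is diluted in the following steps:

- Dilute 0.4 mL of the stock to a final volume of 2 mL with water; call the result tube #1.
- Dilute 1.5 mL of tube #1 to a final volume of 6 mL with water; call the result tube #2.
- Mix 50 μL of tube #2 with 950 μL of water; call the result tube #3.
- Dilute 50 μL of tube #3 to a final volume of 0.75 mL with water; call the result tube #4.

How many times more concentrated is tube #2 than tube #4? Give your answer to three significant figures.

Step 1: 0.4 mL brought to 2 mL → factor 2/0.4 = 5
Step 2: 1.5 mL brought to 6 mL → factor 6/1.5 = 4
Step 3: 50 μL + 950 μL = 1000 μL total → factor 1000/50 = 20
Step 4: 50 μL brought to 0.75 mL → factor 750/50 = 15
Dilution factor to tube #2 = 20; to tube #4 = 6000
[tube #2]/[tube #4] = (factor to tube #4)/(factor to tube #2) = 6000/20 = 300

300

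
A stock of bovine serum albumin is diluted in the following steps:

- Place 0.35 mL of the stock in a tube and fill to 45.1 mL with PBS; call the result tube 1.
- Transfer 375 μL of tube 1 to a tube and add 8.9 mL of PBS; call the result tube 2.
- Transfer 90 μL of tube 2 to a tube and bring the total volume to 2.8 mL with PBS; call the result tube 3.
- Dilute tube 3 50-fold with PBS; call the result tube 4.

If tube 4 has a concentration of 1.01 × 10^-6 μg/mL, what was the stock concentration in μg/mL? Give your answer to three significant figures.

Step 1: 0.35 mL brought to 45.1 mL → factor 45.1/0.35 = 128.86
Step 2: 375 μL + 8.9 mL = 9275 μL total → factor 9275/375 = 24.733
Step 3: 90 μL brought to 2.8 mL → factor 2800/90 = 31.111
Step 4: 50-fold → factor 50
Overall dilution factor = 128.86 × 24.733 × 31.111 × 50 = 4.9577 × 10^6
Stock = 1.01 × 10^-6 μg/mL × 4.9577 × 10^6 = 5.01 μg/mL

5.01 μg/mL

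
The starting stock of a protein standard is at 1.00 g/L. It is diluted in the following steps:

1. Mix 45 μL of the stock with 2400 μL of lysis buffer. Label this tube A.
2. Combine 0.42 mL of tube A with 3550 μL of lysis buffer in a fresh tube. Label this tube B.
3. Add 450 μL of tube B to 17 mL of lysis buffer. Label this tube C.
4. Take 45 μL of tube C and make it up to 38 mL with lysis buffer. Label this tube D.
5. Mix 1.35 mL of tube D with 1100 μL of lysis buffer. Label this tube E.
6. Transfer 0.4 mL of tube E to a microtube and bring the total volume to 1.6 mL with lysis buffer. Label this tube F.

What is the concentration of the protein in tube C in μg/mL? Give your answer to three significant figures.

Step 1: 45 μL + 2400 μL = 2445 μL total → factor 2445/45 = 54.333
Step 2: 0.42 mL + 3550 μL = 3.97 mL total → factor 3.97/0.42 = 9.4524
Step 3: 450 μL + 17 mL = 17450 μL total → factor 17450/450 = 38.778
Dilution factor through tube C = 54.333 × 9.4524 × 38.778 = 19915
[tube C] = 1.00 g/L / 19915 = 5.021 × 10^-5 g/L = 0.0502 μg/mL

0.0502 μg/mL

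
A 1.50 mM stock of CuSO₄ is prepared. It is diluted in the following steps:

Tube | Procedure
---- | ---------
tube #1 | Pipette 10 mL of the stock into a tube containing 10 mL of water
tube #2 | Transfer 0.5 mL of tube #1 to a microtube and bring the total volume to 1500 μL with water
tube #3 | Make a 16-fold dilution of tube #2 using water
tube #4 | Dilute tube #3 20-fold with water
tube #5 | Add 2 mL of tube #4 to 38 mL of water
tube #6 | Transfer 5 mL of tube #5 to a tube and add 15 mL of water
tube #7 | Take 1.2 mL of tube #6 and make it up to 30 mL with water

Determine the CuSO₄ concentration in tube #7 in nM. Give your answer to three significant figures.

0.391 nM

Step 1: 10 mL + 10 mL = 20 mL total → factor 20/10 = 2
Step 2: 0.5 mL brought to 1500 μL → factor 1.5/0.5 = 3
Step 3: 16-fold → factor 16
Step 4: 20-fold → factor 20
Step 5: 2 mL + 38 mL = 40 mL total → factor 40/2 = 20
Step 6: 5 mL + 15 mL = 20 mL total → factor 20/5 = 4
Step 7: 1.2 mL brought to 30 mL → factor 30/1.2 = 25
Overall dilution factor = 2 × 3 × 16 × 20 × 20 × 4 × 25 = 3.84 × 10^6
Final = 1.50 mM / 3.84 × 10^6 = 3.906 × 10^-7 mM = 0.391 nM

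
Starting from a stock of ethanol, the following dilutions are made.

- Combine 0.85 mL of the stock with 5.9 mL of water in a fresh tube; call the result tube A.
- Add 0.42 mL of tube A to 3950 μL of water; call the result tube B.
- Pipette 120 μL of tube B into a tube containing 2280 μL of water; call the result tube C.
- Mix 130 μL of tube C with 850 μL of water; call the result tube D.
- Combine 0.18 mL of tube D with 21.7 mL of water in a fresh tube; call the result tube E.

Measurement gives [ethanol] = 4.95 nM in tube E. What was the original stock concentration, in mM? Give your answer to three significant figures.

7.50 mM

Step 1: 0.85 mL + 5.9 mL = 6.75 mL total → factor 6.75/0.85 = 7.9412
Step 2: 0.42 mL + 3950 μL = 4.37 mL total → factor 4.37/0.42 = 10.405
Step 3: 120 μL + 2280 μL = 2400 μL total → factor 2400/120 = 20
Step 4: 130 μL + 850 μL = 980 μL total → factor 980/130 = 7.5385
Step 5: 0.18 mL + 21.7 mL = 21.88 mL total → factor 21.88/0.18 = 121.56
Overall dilution factor = 7.9412 × 10.405 × 20 × 7.5385 × 121.56 = 1.5143 × 10^6
Stock = 4.95 nM × 1.5143 × 10^6 = 7.496 × 10^6 nM = 7.50 mM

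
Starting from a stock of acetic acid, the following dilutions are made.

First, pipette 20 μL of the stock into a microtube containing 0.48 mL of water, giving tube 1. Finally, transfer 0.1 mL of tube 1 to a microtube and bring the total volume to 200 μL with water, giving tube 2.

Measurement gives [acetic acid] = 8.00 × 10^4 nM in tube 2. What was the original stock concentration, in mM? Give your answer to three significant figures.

4.00 mM

Step 1: 20 μL + 0.48 mL = 500 μL total → factor 500/20 = 25
Step 2: 0.1 mL brought to 200 μL → factor 0.2/0.1 = 2
Overall dilution factor = 25 × 2 = 50
Stock = 8.00 × 10^4 nM × 50 = 4.000 × 10^6 nM = 4.00 mM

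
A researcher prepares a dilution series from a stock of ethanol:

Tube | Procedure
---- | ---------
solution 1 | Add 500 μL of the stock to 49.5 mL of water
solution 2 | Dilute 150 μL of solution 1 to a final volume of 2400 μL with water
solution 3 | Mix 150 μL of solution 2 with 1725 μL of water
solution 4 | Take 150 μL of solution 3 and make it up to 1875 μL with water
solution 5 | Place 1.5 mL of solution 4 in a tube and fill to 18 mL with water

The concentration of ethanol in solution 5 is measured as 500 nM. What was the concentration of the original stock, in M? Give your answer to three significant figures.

Step 1: 500 μL + 49.5 mL = 50000 μL total → factor 50000/500 = 100
Step 2: 150 μL brought to 2400 μL → factor 2400/150 = 16
Step 3: 150 μL + 1725 μL = 1875 μL total → factor 1875/150 = 12.5
Step 4: 150 μL brought to 1875 μL → factor 1875/150 = 12.5
Step 5: 1.5 mL brought to 18 mL → factor 18/1.5 = 12
Overall dilution factor = 100 × 16 × 12.5 × 12.5 × 12 = 3 × 10^6
Stock = 500 nM × 3 × 10^6 = 1.500 × 10^9 nM = 1.50 M

1.50 M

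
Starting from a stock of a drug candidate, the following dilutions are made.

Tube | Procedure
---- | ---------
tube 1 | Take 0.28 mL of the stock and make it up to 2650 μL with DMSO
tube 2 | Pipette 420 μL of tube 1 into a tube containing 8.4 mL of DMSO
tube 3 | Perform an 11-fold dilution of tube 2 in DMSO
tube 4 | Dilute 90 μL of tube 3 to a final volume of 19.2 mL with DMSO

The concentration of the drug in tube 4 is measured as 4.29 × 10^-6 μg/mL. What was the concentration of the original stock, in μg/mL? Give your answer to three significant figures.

2.00 μg/mL

Step 1: 0.28 mL brought to 2650 μL → factor 2.65/0.28 = 9.4643
Step 2: 420 μL + 8.4 mL = 8820 μL total → factor 8820/420 = 21
Step 3: 11-fold → factor 11
Step 4: 90 μL brought to 19.2 mL → factor 19200/90 = 213.33
Overall dilution factor = 9.4643 × 21 × 11 × 213.33 = 4.664 × 10^5
Stock = 4.29 × 10^-6 μg/mL × 4.664 × 10^5 = 2.00 μg/mL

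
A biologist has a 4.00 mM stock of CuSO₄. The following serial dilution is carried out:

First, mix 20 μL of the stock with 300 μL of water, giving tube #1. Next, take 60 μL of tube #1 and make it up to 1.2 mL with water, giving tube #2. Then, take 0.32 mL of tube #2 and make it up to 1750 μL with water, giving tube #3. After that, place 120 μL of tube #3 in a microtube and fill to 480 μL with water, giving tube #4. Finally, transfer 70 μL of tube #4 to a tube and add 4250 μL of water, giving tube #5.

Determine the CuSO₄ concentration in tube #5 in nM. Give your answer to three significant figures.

9.26 nM

Step 1: 20 μL + 300 μL = 320 μL total → factor 320/20 = 16
Step 2: 60 μL brought to 1.2 mL → factor 1200/60 = 20
Step 3: 0.32 mL brought to 1750 μL → factor 1.75/0.32 = 5.4688
Step 4: 120 μL brought to 480 μL → factor 480/120 = 4
Step 5: 70 μL + 4250 μL = 4320 μL total → factor 4320/70 = 61.714
Overall dilution factor = 16 × 20 × 5.4688 × 4 × 61.714 = 4.32 × 10^5
Final = 4.00 mM / 4.32 × 10^5 = 9.259 × 10^-6 mM = 9.26 nM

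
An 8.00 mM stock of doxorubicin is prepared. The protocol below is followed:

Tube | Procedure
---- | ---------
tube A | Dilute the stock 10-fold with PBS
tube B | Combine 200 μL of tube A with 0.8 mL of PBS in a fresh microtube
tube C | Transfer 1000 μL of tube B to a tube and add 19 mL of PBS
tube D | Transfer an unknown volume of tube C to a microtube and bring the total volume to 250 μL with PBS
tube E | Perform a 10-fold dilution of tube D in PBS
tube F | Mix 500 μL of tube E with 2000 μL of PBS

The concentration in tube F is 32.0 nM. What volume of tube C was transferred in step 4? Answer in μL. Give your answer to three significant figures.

Step 1: 10-fold → factor 10
Step 2: 200 μL + 0.8 mL = 1000 μL total → factor 1000/200 = 5
Step 3: 1000 μL + 19 mL = 20000 μL total → factor 20000/1000 = 20
Step 4: v brought to 250 μL → factor = 250 μL/v
Step 5: 10-fold → factor 10
Step 6: 500 μL + 2000 μL = 2500 μL total → factor 2500/500 = 5
Product of known-step factors = 50000
Overall factor = 8.00 mM / (32.0 nM) = 2.5 × 10^5
Step-4 factor = 2.5 × 10^5 / 50000 = 5
v = 250 μL / 5 = 50.0 μL

50.0 μL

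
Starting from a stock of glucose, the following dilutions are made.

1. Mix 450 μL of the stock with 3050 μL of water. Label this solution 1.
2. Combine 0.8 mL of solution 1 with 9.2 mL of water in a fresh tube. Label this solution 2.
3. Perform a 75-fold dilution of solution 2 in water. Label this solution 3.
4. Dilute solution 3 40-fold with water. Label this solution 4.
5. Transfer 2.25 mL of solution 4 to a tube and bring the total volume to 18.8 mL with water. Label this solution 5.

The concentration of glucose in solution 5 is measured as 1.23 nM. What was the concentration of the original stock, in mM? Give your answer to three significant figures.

Step 1: 450 μL + 3050 μL = 3500 μL total → factor 3500/450 = 7.7778
Step 2: 0.8 mL + 9.2 mL = 10 mL total → factor 10/0.8 = 12.5
Step 3: 75-fold → factor 75
Step 4: 40-fold → factor 40
Step 5: 2.25 mL brought to 18.8 mL → factor 18.8/2.25 = 8.3556
Overall dilution factor = 7.7778 × 12.5 × 75 × 40 × 8.3556 = 2.437 × 10^6
Stock = 1.23 nM × 2.437 × 10^6 = 2.998 × 10^6 nM = 3.00 mM

3.00 mM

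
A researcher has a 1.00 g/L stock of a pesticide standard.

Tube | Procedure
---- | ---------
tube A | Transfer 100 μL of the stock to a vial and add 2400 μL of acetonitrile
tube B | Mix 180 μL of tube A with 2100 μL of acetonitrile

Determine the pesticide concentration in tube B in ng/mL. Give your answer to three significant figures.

Step 1: 100 μL + 2400 μL = 2500 μL total → factor 2500/100 = 25
Step 2: 180 μL + 2100 μL = 2280 μL total → factor 2280/180 = 12.667
Overall dilution factor = 25 × 12.667 = 316.67
Final = 1.00 g/L / 316.67 = 0.003158 g/L = 3.16 × 10^3 ng/mL

3.16 × 10^3 ng/mL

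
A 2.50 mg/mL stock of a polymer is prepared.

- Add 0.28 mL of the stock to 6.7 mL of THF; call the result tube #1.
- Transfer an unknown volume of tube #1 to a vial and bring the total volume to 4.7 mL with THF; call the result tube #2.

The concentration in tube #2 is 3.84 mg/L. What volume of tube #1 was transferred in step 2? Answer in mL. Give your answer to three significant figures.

Step 1: 0.28 mL + 6.7 mL = 6.98 mL total → factor 6.98/0.28 = 24.929
Step 2: v brought to 4.7 mL → factor = 4.7 mL/v
Product of known-step factors = 24.929
Overall factor = 2.50 mg/mL / (3.84 mg/L) = 651.04
Step-2 factor = 651.04 / 24.929 = 26.116
v = 4.7 mL / 26.116 = 0.180 mL

0.180 mL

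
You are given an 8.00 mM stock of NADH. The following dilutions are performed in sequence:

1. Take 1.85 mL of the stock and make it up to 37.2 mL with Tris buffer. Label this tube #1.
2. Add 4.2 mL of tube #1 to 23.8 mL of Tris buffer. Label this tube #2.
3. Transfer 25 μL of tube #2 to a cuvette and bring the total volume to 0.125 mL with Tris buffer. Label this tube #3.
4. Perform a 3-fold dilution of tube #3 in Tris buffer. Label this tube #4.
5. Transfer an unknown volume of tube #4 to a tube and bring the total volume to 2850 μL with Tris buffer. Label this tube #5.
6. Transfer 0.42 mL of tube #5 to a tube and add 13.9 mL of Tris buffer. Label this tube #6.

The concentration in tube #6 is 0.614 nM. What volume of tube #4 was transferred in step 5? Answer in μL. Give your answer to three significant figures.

15.0 μL

Step 1: 1.85 mL brought to 37.2 mL → factor 37.2/1.85 = 20.108
Step 2: 4.2 mL + 23.8 mL = 28 mL total → factor 28/4.2 = 6.6667
Step 3: 25 μL brought to 0.125 mL → factor 125/25 = 5
Step 4: 3-fold → factor 3
Step 5: v brought to 2850 μL → factor = 2850 μL/v
Step 6: 0.42 mL + 13.9 mL = 14.32 mL total → factor 14.32/0.42 = 34.095
Product of known-step factors = 68559
Overall factor = 8.00 mM / (0.614 nM) = 1.3029 × 10^7
Step-5 factor = 1.3029 × 10^7 / 68559 = 190.05
v = 2850 μL / 190.05 = 15.0 μL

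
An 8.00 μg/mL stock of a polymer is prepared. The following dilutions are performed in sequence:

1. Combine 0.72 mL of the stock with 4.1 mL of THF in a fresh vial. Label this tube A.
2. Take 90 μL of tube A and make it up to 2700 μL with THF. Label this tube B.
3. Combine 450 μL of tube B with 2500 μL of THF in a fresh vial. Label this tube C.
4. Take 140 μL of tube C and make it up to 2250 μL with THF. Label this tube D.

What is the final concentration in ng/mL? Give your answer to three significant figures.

0.378 ng/mL

Step 1: 0.72 mL + 4.1 mL = 4.82 mL total → factor 4.82/0.72 = 6.6944
Step 2: 90 μL brought to 2700 μL → factor 2700/90 = 30
Step 3: 450 μL + 2500 μL = 2950 μL total → factor 2950/450 = 6.5556
Step 4: 140 μL brought to 2250 μL → factor 2250/140 = 16.071
Overall dilution factor = 6.6944 × 30 × 6.5556 × 16.071 = 21159
Final = 8.00 μg/mL / 21159 = 0.0003781 μg/mL = 0.378 ng/mL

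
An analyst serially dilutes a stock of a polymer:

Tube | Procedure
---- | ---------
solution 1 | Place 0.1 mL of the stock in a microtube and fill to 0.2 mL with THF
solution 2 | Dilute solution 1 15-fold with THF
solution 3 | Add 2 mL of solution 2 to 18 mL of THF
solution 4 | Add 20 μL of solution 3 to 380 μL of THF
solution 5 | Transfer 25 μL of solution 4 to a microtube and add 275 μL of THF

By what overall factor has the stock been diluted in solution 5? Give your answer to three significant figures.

7.20 × 10^4

Step 1: 0.1 mL brought to 0.2 mL → factor 0.2/0.1 = 2
Step 2: 15-fold → factor 15
Step 3: 2 mL + 18 mL = 20 mL total → factor 20/2 = 10
Step 4: 20 μL + 380 μL = 400 μL total → factor 400/20 = 20
Step 5: 25 μL + 275 μL = 300 μL total → factor 300/25 = 12
Overall dilution factor = 2 × 15 × 10 × 20 × 12 = 72000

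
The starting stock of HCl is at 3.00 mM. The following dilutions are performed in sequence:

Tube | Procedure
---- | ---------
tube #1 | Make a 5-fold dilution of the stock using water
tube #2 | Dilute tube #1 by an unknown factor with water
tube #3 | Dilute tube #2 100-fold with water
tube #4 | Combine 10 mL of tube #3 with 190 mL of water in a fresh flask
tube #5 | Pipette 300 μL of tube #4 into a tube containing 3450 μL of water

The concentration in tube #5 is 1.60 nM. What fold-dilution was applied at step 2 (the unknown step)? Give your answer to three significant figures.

Step 1: 5-fold → factor 5
Step 2: unknown factor x
Step 3: 100-fold → factor 100
Step 4: 10 mL + 190 mL = 200 mL total → factor 200/10 = 20
Step 5: 300 μL + 3450 μL = 3750 μL total → factor 3750/300 = 12.5
Product of known-step factors = 1.25 × 10^5
Overall factor = 3.00 mM / (1.60 nM) = 1.875 × 10^6
x = 1.875 × 10^6 / 1.25 × 10^5 = 15.0

15.0-fold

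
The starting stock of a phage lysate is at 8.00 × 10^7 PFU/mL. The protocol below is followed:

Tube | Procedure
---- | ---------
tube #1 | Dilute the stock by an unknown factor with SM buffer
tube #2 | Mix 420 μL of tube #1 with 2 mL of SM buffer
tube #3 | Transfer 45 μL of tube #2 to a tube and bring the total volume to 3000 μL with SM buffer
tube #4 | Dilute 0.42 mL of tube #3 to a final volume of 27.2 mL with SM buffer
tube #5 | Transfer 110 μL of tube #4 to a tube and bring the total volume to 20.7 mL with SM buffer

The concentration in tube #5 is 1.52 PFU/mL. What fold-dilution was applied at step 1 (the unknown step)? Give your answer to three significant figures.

11.2-fold

Step 1: unknown factor x
Step 2: 420 μL + 2 mL = 2420 μL total → factor 2420/420 = 5.7619
Step 3: 45 μL brought to 3000 μL → factor 3000/45 = 66.667
Step 4: 0.42 mL brought to 27.2 mL → factor 27.2/0.42 = 64.762
Step 5: 110 μL brought to 20.7 mL → factor 20700/110 = 188.18
Product of known-step factors = 4.6814 × 10^6
Overall factor = 8.00 × 10^7 PFU/mL / (1.52 PFU/mL) = 5.2632 × 10^7
x = 5.2632 × 10^7 / 4.6814 × 10^6 = 11.2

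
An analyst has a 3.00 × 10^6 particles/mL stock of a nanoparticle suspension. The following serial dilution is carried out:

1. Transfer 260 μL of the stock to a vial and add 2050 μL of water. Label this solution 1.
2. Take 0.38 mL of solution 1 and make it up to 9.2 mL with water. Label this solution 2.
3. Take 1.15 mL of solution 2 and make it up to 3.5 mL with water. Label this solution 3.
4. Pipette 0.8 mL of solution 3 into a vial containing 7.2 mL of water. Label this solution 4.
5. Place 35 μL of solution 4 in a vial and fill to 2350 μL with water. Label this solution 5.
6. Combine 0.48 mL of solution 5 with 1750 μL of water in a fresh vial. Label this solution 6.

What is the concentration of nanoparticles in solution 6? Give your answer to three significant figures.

Step 1: 260 μL + 2050 μL = 2310 μL total → factor 2310/260 = 8.8846
Step 2: 0.38 mL brought to 9.2 mL → factor 9.2/0.38 = 24.211
Step 3: 1.15 mL brought to 3.5 mL → factor 3.5/1.15 = 3.0435
Step 4: 0.8 mL + 7.2 mL = 8 mL total → factor 8/0.8 = 10
Step 5: 35 μL brought to 2350 μL → factor 2350/35 = 67.143
Step 6: 0.48 mL + 1750 μL = 2.23 mL total → factor 2.23/0.48 = 4.6458
Overall dilution factor = 8.8846 × 24.211 × 3.0435 × 10 × 67.143 × 4.6458 = 2.0421 × 10^6
Final = 3.00 × 10^6 particles/mL / 2.0421 × 10^6 = 1.47 particles/mL

1.47 particles/mL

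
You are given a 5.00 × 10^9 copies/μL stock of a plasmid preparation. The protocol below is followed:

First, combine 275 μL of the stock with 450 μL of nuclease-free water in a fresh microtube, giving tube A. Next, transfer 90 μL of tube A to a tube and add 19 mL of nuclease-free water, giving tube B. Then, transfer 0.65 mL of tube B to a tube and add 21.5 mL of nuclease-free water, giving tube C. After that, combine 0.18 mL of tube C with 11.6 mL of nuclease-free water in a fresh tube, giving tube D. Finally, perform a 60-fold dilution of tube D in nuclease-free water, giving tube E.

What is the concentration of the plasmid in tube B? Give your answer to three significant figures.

8.94 × 10^6 copies/μL

Step 1: 275 μL + 450 μL = 725 μL total → factor 725/275 = 2.6364
Step 2: 90 μL + 19 mL = 19090 μL total → factor 19090/90 = 212.11
Dilution factor through tube B = 2.6364 × 212.11 = 559.2
[tube B] = 5.00 × 10^9 copies/μL / 559.2 = 8.94 × 10^6 copies/μL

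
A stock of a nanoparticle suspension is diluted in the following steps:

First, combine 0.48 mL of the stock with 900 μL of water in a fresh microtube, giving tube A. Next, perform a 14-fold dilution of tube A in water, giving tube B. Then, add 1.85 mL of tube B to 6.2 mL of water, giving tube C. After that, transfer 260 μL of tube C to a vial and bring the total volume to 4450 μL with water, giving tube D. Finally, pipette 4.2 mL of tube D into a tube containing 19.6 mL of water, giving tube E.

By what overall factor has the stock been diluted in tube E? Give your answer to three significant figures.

1.70 × 10^4

Step 1: 0.48 mL + 900 μL = 1.38 mL total → factor 1.38/0.48 = 2.875
Step 2: 14-fold → factor 14
Step 3: 1.85 mL + 6.2 mL = 8.05 mL total → factor 8.05/1.85 = 4.3514
Step 4: 260 μL brought to 4450 μL → factor 4450/260 = 17.115
Step 5: 4.2 mL + 19.6 mL = 23.8 mL total → factor 23.8/4.2 = 5.6667
Overall dilution factor = 2.875 × 14 × 4.3514 × 17.115 × 5.6667 = 16987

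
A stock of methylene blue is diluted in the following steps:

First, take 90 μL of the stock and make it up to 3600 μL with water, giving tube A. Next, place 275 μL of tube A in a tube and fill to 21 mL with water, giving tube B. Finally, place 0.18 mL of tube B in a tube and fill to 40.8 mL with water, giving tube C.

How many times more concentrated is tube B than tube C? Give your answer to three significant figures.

227

Step 1: 90 μL brought to 3600 μL → factor 3600/90 = 40
Step 2: 275 μL brought to 21 mL → factor 21000/275 = 76.364
Step 3: 0.18 mL brought to 40.8 mL → factor 40.8/0.18 = 226.67
Dilution factor to tube B = 3054.5; to tube C = 6.9236 × 10^5
[tube B]/[tube C] = (factor to tube C)/(factor to tube B) = 6.9236 × 10^5/3054.5 = 227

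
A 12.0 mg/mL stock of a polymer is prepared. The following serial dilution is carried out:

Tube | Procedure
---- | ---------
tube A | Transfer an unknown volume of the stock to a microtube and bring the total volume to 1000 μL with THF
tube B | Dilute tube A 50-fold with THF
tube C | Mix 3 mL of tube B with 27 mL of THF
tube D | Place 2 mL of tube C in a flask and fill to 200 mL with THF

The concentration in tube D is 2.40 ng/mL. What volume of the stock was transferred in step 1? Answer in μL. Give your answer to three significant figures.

Step 1: v brought to 1000 μL → factor = 1000 μL/v
Step 2: 50-fold → factor 50
Step 3: 3 mL + 27 mL = 30 mL total → factor 30/3 = 10
Step 4: 2 mL brought to 200 mL → factor 200/2 = 100
Product of known-step factors = 50000
Overall factor = 12.0 mg/mL / (2.40 ng/mL) = 5 × 10^6
Step-1 factor = 5 × 10^6 / 50000 = 100
v = 1000 μL / 100 = 10.0 μL

10.0 μL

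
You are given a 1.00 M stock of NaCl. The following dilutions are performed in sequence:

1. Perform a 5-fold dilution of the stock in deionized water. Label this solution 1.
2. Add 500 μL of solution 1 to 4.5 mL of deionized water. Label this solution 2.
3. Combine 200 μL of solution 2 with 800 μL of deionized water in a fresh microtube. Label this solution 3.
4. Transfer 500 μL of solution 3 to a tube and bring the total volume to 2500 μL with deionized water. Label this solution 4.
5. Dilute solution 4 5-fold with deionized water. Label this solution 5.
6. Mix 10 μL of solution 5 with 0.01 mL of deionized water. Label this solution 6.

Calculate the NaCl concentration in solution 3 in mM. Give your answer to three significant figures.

4.00 mM

Step 1: 5-fold → factor 5
Step 2: 500 μL + 4.5 mL = 5000 μL total → factor 5000/500 = 10
Step 3: 200 μL + 800 μL = 1000 μL total → factor 1000/200 = 5
Dilution factor through solution 3 = 5 × 10 × 5 = 250
[solution 3] = 1.00 M / 250 = 0.004000 M = 4.00 mM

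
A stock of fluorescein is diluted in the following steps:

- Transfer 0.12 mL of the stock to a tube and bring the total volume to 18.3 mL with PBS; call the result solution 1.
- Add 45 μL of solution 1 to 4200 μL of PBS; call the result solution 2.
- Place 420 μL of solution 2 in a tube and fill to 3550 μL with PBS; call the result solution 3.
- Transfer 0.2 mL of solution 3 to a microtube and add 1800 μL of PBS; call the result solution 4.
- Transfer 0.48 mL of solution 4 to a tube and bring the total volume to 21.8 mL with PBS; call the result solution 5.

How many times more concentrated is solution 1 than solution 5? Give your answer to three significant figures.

Step 1: 0.12 mL brought to 18.3 mL → factor 18.3/0.12 = 152.5
Step 2: 45 μL + 4200 μL = 4245 μL total → factor 4245/45 = 94.333
Step 3: 420 μL brought to 3550 μL → factor 3550/420 = 8.4524
Step 4: 0.2 mL + 1800 μL = 2 mL total → factor 2/0.2 = 10
Step 5: 0.48 mL brought to 21.8 mL → factor 21.8/0.48 = 45.417
Dilution factor to solution 1 = 152.5; to solution 5 = 5.5224 × 10^7
[solution 1]/[solution 5] = (factor to solution 5)/(factor to solution 1) = 5.5224 × 10^7/152.5 = 3.62 × 10^5

3.62 × 10^5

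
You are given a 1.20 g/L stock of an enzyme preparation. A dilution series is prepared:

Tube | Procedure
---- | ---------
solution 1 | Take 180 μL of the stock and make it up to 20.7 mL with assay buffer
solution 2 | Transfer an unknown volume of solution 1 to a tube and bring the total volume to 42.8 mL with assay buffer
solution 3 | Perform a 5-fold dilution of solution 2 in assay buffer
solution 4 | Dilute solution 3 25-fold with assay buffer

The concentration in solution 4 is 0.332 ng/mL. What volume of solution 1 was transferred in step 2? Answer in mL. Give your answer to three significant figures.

Step 1: 180 μL brought to 20.7 mL → factor 20700/180 = 115
Step 2: v brought to 42.8 mL → factor = 42.8 mL/v
Step 3: 5-fold → factor 5
Step 4: 25-fold → factor 25
Product of known-step factors = 14375
Overall factor = 1.20 g/L / (0.332 ng/mL) = 3.6145 × 10^6
Step-2 factor = 3.6145 × 10^6 / 14375 = 251.44
v = 42.8 mL / 251.44 = 0.170 mL

0.170 mL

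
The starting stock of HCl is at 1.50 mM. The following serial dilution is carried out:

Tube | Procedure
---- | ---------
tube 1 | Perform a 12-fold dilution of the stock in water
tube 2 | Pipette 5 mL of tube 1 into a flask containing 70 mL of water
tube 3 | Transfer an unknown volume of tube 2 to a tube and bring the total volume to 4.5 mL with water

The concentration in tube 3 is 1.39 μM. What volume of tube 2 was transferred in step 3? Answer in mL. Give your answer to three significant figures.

Step 1: 12-fold → factor 12
Step 2: 5 mL + 70 mL = 75 mL total → factor 75/5 = 15
Step 3: v brought to 4.5 mL → factor = 4.5 mL/v
Product of known-step factors = 180
Overall factor = 1.50 mM / (1.39 μM) = 1079.1
Step-3 factor = 1079.1 / 180 = 5.9952
v = 4.5 mL / 5.9952 = 0.751 mL

0.751 mL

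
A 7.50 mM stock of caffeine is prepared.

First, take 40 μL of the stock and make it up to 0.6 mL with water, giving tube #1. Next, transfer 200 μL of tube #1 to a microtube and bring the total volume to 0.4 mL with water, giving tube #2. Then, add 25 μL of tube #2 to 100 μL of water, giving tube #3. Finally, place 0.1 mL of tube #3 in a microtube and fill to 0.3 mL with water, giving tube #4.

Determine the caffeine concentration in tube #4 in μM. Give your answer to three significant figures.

Step 1: 40 μL brought to 0.6 mL → factor 600/40 = 15
Step 2: 200 μL brought to 0.4 mL → factor 400/200 = 2
Step 3: 25 μL + 100 μL = 125 μL total → factor 125/25 = 5
Step 4: 0.1 mL brought to 0.3 mL → factor 0.3/0.1 = 3
Overall dilution factor = 15 × 2 × 5 × 3 = 450
Final = 7.50 mM / 450 = 0.01667 mM = 16.7 μM

16.7 μM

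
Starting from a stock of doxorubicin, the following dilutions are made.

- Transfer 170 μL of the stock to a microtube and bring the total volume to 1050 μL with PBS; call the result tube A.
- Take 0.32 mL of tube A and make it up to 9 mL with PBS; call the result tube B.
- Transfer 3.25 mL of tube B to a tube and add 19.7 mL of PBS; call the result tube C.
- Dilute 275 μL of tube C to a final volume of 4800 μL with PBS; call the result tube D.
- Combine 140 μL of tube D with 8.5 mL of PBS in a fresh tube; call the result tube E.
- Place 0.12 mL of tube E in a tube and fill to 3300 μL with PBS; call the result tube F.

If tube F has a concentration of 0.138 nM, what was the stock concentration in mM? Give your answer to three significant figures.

5.01 mM

Step 1: 170 μL brought to 1050 μL → factor 1050/170 = 6.1765
Step 2: 0.32 mL brought to 9 mL → factor 9/0.32 = 28.125
Step 3: 3.25 mL + 19.7 mL = 22.95 mL total → factor 22.95/3.25 = 7.0615
Step 4: 275 μL brought to 4800 μL → factor 4800/275 = 17.455
Step 5: 140 μL + 8.5 mL = 8640 μL total → factor 8640/140 = 61.714
Step 6: 0.12 mL brought to 3300 μL → factor 3.3/0.12 = 27.5
Overall dilution factor = 6.1765 × 28.125 × 7.0615 × 17.455 × 61.714 × 27.5 = 3.6338 × 10^7
Stock = 0.138 nM × 3.6338 × 10^7 = 5.015 × 10^6 nM = 5.01 mM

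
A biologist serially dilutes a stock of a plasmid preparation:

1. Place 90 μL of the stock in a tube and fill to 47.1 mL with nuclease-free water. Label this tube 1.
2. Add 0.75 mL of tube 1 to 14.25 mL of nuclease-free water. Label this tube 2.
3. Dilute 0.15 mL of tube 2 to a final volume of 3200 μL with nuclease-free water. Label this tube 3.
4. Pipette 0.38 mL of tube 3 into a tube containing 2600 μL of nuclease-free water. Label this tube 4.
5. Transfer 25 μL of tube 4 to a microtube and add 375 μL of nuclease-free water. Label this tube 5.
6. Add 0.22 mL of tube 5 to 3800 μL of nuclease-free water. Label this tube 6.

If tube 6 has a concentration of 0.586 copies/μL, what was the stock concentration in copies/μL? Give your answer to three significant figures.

Step 1: 90 μL brought to 47.1 mL → factor 47100/90 = 523.33
Step 2: 0.75 mL + 14.25 mL = 15 mL total → factor 15/0.75 = 20
Step 3: 0.15 mL brought to 3200 μL → factor 3.2/0.15 = 21.333
Step 4: 0.38 mL + 2600 μL = 2.98 mL total → factor 2.98/0.38 = 7.8421
Step 5: 25 μL + 375 μL = 400 μL total → factor 400/25 = 16
Step 6: 0.22 mL + 3800 μL = 4.02 mL total → factor 4.02/0.22 = 18.273
Overall dilution factor = 523.33 × 20 × 21.333 × 7.8421 × 16 × 18.273 = 5.1194 × 10^8
Stock = 0.586 copies/μL × 5.1194 × 10^8 = 3.00 × 10^8 copies/μL

3.00 × 10^8 copies/μL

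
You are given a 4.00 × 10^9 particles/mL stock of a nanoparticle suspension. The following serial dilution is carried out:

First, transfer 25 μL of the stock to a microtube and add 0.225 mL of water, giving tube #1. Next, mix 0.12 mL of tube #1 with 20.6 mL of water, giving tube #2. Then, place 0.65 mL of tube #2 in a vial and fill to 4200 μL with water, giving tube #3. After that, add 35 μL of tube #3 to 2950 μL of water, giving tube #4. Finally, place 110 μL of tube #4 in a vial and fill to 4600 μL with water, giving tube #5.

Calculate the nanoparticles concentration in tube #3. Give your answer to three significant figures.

3.59 × 10^5 particles/mL

Step 1: 25 μL + 0.225 mL = 250 μL total → factor 250/25 = 10
Step 2: 0.12 mL + 20.6 mL = 20.72 mL total → factor 20.72/0.12 = 172.67
Step 3: 0.65 mL brought to 4200 μL → factor 4.2/0.65 = 6.4615
Dilution factor through tube #3 = 10 × 172.67 × 6.4615 = 11157
[tube #3] = 4.00 × 10^9 particles/mL / 11157 = 3.59 × 10^5 particles/mL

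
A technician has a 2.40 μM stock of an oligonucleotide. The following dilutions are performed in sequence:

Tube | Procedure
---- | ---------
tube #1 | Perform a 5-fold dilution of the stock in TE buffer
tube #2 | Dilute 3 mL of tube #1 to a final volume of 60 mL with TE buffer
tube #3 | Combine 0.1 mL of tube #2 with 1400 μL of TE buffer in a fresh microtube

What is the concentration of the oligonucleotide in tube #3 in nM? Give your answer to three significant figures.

1.60 nM

Step 1: 5-fold → factor 5
Step 2: 3 mL brought to 60 mL → factor 60/3 = 20
Step 3: 0.1 mL + 1400 μL = 1.5 mL total → factor 1.5/0.1 = 15
Overall dilution factor = 5 × 20 × 15 = 1500
Final = 2.40 μM / 1500 = 0.001600 μM = 1.60 nM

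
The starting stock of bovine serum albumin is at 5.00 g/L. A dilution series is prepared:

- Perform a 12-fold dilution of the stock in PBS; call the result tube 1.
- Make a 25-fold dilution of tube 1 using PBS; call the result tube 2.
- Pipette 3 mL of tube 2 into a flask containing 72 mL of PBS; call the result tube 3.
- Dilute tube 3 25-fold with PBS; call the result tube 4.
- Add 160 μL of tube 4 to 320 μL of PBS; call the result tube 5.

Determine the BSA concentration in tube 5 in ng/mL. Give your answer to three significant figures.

8.89 ng/mL

Step 1: 12-fold → factor 12
Step 2: 25-fold → factor 25
Step 3: 3 mL + 72 mL = 75 mL total → factor 75/3 = 25
Step 4: 25-fold → factor 25
Step 5: 160 μL + 320 μL = 480 μL total → factor 480/160 = 3
Overall dilution factor = 12 × 25 × 25 × 25 × 3 = 5.625 × 10^5
Final = 5.00 g/L / 5.625 × 10^5 = 8.889 × 10^-6 g/L = 8.89 ng/mL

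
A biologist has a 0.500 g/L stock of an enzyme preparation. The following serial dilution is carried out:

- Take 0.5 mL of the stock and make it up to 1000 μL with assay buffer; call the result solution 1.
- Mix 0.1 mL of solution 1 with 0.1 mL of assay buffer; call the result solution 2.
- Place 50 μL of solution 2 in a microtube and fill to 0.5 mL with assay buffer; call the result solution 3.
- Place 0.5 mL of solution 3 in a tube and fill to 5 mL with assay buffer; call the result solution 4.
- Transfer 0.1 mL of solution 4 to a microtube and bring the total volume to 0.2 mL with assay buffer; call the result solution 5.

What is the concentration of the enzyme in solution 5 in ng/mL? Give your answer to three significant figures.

625 ng/mL

Step 1: 0.5 mL brought to 1000 μL → factor 1/0.5 = 2
Step 2: 0.1 mL + 0.1 mL = 0.2 mL total → factor 0.2/0.1 = 2
Step 3: 50 μL brought to 0.5 mL → factor 500/50 = 10
Step 4: 0.5 mL brought to 5 mL → factor 5/0.5 = 10
Step 5: 0.1 mL brought to 0.2 mL → factor 0.2/0.1 = 2
Overall dilution factor = 2 × 2 × 10 × 10 × 2 = 800
Final = 0.500 g/L / 800 = 0.0006250 g/L = 625 ng/mL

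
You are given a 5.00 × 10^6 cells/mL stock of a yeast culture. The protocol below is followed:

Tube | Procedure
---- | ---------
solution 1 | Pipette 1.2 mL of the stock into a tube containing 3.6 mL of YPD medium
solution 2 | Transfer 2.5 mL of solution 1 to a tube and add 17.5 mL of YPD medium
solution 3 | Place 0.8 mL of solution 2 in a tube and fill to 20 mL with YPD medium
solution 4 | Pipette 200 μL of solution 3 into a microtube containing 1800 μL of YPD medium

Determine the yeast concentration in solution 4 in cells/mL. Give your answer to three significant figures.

625 cells/mL

Step 1: 1.2 mL + 3.6 mL = 4.8 mL total → factor 4.8/1.2 = 4
Step 2: 2.5 mL + 17.5 mL = 20 mL total → factor 20/2.5 = 8
Step 3: 0.8 mL brought to 20 mL → factor 20/0.8 = 25
Step 4: 200 μL + 1800 μL = 2000 μL total → factor 2000/200 = 10
Overall dilution factor = 4 × 8 × 25 × 10 = 8000
Final = 5.00 × 10^6 cells/mL / 8000 = 625 cells/mL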